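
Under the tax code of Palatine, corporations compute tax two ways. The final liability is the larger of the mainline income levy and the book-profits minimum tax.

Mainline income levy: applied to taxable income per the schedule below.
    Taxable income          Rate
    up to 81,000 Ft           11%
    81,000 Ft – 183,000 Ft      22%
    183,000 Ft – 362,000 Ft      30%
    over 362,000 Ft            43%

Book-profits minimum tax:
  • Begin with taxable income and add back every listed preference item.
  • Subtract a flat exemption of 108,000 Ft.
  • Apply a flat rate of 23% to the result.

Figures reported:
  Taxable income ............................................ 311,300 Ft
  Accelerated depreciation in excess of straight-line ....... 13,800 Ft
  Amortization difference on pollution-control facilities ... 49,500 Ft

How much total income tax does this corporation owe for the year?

69,840 Ft

Mainline income levy:
  81,000 Ft × 11% = 8,910 Ft
  102,000 Ft × 22% = 22,440 Ft
  128,300 Ft × 30% = 38,490 Ft
  → 69,840 Ft

Book-profits minimum tax:
  Adjusted income: 311,300 Ft + 13,800 Ft + 49,500 Ft = 374,600 Ft
  Less exemption 108,000 Ft → base 266,600 Ft
  266,600 Ft × 23% = 61,318 Ft

69,840 Ft > 61,318 Ft, so the mainline income levy governs.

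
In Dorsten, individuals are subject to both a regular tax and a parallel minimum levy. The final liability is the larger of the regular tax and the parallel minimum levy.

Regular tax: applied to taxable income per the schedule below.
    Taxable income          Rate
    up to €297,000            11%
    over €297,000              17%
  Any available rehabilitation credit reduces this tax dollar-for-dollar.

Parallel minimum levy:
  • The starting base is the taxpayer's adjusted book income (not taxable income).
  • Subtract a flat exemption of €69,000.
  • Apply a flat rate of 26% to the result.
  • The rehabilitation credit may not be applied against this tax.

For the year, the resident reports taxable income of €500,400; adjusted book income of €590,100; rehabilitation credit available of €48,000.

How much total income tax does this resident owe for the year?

Parallel minimum levy:
  Base (adjusted book income): €590,100
  Less exemption €69,000 → base €521,100
  €521,100 × 26% = €135,486

Regular tax:
  €297,000 × 11% = €32,670
  €203,400 × 17% = €34,578
  → €67,248
  Less rehabilitation credit €48,000 → €19,248

€135,486 > €19,248, so the parallel minimum levy is the binding amount.

€135,486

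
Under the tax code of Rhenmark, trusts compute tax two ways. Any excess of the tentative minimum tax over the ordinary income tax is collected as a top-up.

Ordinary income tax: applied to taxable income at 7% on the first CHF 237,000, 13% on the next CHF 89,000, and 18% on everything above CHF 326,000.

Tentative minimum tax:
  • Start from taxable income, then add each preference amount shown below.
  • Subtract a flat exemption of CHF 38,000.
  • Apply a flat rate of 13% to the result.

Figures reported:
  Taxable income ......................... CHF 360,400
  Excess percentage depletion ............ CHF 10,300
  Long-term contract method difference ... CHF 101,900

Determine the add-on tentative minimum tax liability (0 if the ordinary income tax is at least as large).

Tentative minimum tax:
  Adjusted income: CHF 360,400 + CHF 10,300 + CHF 101,900 = CHF 472,600
  Less exemption CHF 38,000 → base CHF 434,600
  CHF 434,600 × 13% = CHF 56,498

Ordinary income tax:
  CHF 237,000 × 7% = CHF 16,590
  CHF 89,000 × 13% = CHF 11,570
  CHF 34,400 × 18% = CHF 6,192
  → CHF 34,352

Excess of tentative minimum tax over ordinary income tax: CHF 56,498 − CHF 34,352 = CHF 22,146.

CHF 22,146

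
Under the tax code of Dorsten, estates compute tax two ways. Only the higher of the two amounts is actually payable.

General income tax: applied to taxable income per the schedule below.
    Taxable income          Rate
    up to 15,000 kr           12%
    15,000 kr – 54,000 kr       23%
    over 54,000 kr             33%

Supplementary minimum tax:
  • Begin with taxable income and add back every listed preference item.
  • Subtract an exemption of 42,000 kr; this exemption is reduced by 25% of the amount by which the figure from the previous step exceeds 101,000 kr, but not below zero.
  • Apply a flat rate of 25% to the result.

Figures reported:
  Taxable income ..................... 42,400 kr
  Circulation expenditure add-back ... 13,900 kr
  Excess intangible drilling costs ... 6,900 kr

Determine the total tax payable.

8,102 kr

Supplementary minimum tax:
  Adjusted income: 42,400 kr + 13,900 kr + 6,900 kr = 63,200 kr
  Exemption: 63,200 kr ≤ 101,000 kr, so full 42,000 kr applies
  Base: 63,200 kr − 42,000 kr = 21,200 kr
  21,200 kr × 25% = 5,300 kr

General income tax:
  15,000 kr × 12% = 1,800 kr
  27,400 kr × 23% = 6,302 kr
  → 8,102 kr

8,102 kr > 5,300 kr, so the general income tax governs.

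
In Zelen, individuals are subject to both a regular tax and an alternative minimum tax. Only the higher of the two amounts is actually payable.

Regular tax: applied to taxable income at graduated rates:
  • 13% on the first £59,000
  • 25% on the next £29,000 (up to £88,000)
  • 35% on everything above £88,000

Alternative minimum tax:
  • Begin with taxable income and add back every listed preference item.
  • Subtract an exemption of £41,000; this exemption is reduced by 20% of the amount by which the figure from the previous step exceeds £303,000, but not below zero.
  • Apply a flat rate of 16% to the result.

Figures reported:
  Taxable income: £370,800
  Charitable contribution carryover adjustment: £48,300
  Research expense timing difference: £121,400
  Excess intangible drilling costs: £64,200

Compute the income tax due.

£113,900

Regular tax:
  £59,000 × 13% = £7,670
  £29,000 × 25% = £7,250
  £282,800 × 35% = £98,980
  → £113,900

Alternative minimum tax:
  Adjusted income: £370,800 + £48,300 + £121,400 + £64,200 = £604,700
  Exemption: 20% × (£604,700 − £303,000) = £60,340 ≥ £41,000, so the exemption is fully phased out
  Base: £604,700 − £0 = £604,700
  £604,700 × 16% = £96,752

£113,900 > £96,752, so the regular tax governs.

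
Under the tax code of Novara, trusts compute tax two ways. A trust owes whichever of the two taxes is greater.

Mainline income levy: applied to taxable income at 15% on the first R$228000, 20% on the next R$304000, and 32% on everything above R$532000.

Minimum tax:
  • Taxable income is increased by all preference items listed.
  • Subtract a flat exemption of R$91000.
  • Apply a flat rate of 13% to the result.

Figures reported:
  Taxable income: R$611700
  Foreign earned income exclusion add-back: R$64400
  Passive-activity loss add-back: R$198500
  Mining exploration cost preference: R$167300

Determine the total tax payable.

R$123617

Minimum tax:
  Adjusted income: R$611700 + R$64400 + R$198500 + R$167300 = R$1041900
  Less exemption R$91000 → base R$950900
  R$950900 × 13% = R$123617

Mainline income levy:
  R$228000 × 15% = R$34200
  R$304000 × 20% = R$60800
  R$79700 × 32% = R$25504
  → R$120504

R$123617 > R$120504, so the minimum tax is the binding amount.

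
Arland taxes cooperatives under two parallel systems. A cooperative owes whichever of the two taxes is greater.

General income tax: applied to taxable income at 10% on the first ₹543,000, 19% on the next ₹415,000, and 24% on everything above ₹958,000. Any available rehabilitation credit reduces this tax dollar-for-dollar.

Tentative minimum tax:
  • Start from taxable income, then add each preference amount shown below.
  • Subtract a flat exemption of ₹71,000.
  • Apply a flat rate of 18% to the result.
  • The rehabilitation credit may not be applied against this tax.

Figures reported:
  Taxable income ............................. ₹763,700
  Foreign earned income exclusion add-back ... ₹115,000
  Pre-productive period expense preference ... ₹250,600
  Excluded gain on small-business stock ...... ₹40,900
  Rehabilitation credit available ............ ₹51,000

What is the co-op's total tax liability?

₹197,856

General income tax:
  ₹543,000 × 10% = ₹54,300
  ₹220,700 × 19% = ₹41,933
  → ₹96,233
  Less rehabilitation credit ₹51,000 → ₹45,233

Tentative minimum tax:
  Adjusted income: ₹763,700 + ₹115,000 + ₹250,600 + ₹40,900 = ₹1,170,200
  Less exemption ₹71,000 → base ₹1,099,200
  ₹1,099,200 × 18% = ₹197,856

₹197,856 > ₹45,233, so the tentative minimum tax is the binding amount.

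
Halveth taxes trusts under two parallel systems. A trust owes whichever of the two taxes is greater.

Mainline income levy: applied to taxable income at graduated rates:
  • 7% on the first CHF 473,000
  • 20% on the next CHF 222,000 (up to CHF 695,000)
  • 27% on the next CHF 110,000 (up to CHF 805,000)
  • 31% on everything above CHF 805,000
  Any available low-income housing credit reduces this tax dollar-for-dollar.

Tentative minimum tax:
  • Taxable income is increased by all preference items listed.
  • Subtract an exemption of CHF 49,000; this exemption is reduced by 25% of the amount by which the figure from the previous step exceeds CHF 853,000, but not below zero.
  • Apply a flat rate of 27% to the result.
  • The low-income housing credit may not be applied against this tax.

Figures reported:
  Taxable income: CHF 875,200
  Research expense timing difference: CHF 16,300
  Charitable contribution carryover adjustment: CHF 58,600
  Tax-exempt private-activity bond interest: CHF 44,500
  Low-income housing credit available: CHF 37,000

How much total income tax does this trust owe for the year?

Mainline income levy:
  CHF 473,000 × 7% = CHF 33,110
  CHF 222,000 × 20% = CHF 44,400
  CHF 110,000 × 27% = CHF 29,700
  CHF 70,200 × 31% = CHF 21,762
  → CHF 128,972
  Less low-income housing credit CHF 37,000 → CHF 91,972

Tentative minimum tax:
  Adjusted income: CHF 875,200 + CHF 16,300 + CHF 58,600 + CHF 44,500 = CHF 994,600
  Exemption: CHF 49,000 − 25% × (CHF 994,600 − CHF 853,000) = CHF 49,000 − CHF 35,400 = CHF 13,600
  Base: CHF 994,600 − CHF 13,600 = CHF 981,000
  CHF 981,000 × 27% = CHF 264,870

CHF 264,870 > CHF 91,972, so the tentative minimum tax is the binding amount.

CHF 264,870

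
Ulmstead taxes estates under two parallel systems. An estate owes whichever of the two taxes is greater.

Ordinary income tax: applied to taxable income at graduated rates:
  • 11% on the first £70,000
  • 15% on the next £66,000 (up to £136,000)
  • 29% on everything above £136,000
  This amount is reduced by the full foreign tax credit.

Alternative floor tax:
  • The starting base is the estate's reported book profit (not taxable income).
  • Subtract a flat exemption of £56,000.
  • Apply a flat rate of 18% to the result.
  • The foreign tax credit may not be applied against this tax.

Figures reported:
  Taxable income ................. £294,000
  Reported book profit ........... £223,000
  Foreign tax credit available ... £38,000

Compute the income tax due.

£30,060

Alternative floor tax:
  Base (reported book profit): £223,000
  Less exemption £56,000 → base £167,000
  £167,000 × 18% = £30,060

Ordinary income tax:
  £70,000 × 11% = £7,700
  £66,000 × 15% = £9,900
  £158,000 × 29% = £45,820
  → £63,420
  Less foreign tax credit £38,000 → £25,420

£30,060 > £25,420, so the alternative floor tax is the binding amount.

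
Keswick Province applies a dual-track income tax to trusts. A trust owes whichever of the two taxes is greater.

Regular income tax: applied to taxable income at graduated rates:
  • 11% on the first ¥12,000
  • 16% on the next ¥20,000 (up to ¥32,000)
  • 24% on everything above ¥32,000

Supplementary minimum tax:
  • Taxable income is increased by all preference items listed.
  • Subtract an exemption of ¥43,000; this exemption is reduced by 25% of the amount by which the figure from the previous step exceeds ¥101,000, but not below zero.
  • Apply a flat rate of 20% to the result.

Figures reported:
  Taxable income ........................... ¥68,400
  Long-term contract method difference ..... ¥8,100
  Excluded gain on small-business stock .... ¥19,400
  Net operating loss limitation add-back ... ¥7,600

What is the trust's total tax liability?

¥13,256

Regular income tax:
  ¥12,000 × 11% = ¥1,320
  ¥20,000 × 16% = ¥3,200
  ¥36,400 × 24% = ¥8,736
  → ¥13,256

Supplementary minimum tax:
  Adjusted income: ¥68,400 + ¥8,100 + ¥19,400 + ¥7,600 = ¥103,500
  Exemption: ¥43,000 − 25% × (¥103,500 − ¥101,000) = ¥43,000 − ¥625 = ¥42,375
  Base: ¥103,500 − ¥42,375 = ¥61,125
  ¥61,125 × 20% = ¥12,225

¥13,256 > ¥12,225, so the regular income tax governs.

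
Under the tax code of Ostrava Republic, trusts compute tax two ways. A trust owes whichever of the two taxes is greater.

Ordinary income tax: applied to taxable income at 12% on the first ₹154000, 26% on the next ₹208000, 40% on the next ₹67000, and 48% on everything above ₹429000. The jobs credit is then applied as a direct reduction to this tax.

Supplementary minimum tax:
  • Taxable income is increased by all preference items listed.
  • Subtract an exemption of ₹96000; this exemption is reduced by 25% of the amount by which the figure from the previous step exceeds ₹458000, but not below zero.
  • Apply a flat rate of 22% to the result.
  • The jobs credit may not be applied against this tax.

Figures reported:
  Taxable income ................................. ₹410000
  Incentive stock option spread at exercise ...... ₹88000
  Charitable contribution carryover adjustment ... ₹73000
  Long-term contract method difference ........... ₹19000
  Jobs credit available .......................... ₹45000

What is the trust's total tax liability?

Supplementary minimum tax:
  Adjusted income: ₹410000 + ₹88000 + ₹73000 + ₹19000 = ₹590000
  Exemption: ₹96000 − 25% × (₹590000 − ₹458000) = ₹96000 − ₹33000 = ₹63000
  Base: ₹590000 − ₹63000 = ₹527000
  ₹527000 × 22% = ₹115940

Ordinary income tax:
  ₹154000 × 12% = ₹18480
  ₹208000 × 26% = ₹54080
  ₹48000 × 40% = ₹19200
  → ₹91760
  Less jobs credit ₹45000 → ₹46760

₹115940 > ₹46760, so the supplementary minimum tax is the binding amount.

₹115940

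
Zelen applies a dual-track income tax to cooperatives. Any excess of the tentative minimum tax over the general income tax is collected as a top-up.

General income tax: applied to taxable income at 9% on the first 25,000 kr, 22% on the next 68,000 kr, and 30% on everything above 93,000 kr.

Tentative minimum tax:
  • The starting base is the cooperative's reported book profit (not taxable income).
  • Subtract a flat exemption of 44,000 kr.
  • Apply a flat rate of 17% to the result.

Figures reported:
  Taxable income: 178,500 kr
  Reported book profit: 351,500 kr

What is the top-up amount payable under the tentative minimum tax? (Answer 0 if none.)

9,415 kr

Tentative minimum tax:
  Base (reported book profit): 351,500 kr
  Less exemption 44,000 kr → base 307,500 kr
  307,500 kr × 17% = 52,275 kr

General income tax:
  25,000 kr × 9% = 2,250 kr
  68,000 kr × 22% = 14,960 kr
  85,500 kr × 30% = 25,650 kr
  → 42,860 kr

Excess of tentative minimum tax over general income tax: 52,275 kr − 42,860 kr = 9,415 kr.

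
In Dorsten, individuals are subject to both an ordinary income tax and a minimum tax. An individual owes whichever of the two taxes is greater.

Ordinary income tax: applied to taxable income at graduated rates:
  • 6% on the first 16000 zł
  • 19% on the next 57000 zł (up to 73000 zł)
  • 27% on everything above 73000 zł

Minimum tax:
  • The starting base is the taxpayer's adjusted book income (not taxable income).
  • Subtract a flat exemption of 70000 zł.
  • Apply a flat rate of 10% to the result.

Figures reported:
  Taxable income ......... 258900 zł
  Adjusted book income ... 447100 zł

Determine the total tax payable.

Minimum tax:
  Base (adjusted book income): 447100 zł
  Less exemption 70000 zł → base 377100 zł
  377100 zł × 10% = 37710 zł

Ordinary income tax:
  16000 zł × 6% = 960 zł
  57000 zł × 19% = 10830 zł
  185900 zł × 27% = 50193 zł
  → 61983 zł

61983 zł > 37710 zł, so the ordinary income tax governs.

61983 zł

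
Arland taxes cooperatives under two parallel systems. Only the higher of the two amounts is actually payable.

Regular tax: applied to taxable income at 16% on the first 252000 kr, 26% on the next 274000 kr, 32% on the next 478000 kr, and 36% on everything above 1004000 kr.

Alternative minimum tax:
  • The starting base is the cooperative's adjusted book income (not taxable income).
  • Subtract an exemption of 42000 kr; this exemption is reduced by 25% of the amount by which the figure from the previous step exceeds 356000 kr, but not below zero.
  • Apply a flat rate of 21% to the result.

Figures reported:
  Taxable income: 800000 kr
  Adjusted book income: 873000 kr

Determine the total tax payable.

199240 kr

Alternative minimum tax:
  Base (adjusted book income): 873000 kr
  Exemption: 25% × (873000 kr − 356000 kr) = 129250 kr ≥ 42000 kr, so the exemption is fully phased out
  Base: 873000 kr − 0 kr = 873000 kr
  873000 kr × 21% = 183330 kr

Regular tax:
  252000 kr × 16% = 40320 kr
  274000 kr × 26% = 71240 kr
  274000 kr × 32% = 87680 kr
  → 199240 kr

199240 kr > 183330 kr, so the regular tax governs.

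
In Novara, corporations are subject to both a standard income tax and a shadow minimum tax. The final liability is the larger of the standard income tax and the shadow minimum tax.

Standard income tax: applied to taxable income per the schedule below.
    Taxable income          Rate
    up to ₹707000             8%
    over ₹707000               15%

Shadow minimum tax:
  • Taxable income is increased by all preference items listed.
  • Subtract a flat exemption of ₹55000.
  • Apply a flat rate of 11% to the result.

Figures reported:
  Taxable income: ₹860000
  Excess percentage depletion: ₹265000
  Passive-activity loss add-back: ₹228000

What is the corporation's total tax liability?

Standard income tax:
  ₹707000 × 8% = ₹56560
  ₹153000 × 15% = ₹22950
  → ₹79510

Shadow minimum tax:
  Adjusted income: ₹860000 + ₹265000 + ₹228000 = ₹1353000
  Less exemption ₹55000 → base ₹1298000
  ₹1298000 × 11% = ₹142780

₹142780 > ₹79510, so the shadow minimum tax is the binding amount.

₹142780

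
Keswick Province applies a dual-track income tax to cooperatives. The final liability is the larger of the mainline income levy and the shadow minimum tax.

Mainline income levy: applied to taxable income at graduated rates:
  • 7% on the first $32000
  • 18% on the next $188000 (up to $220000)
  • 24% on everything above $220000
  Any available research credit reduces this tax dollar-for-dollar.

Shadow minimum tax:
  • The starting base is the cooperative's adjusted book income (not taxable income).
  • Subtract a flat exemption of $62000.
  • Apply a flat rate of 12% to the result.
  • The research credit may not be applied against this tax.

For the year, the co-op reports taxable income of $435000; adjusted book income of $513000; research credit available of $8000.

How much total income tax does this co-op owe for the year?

$79680

Shadow minimum tax:
  Base (adjusted book income): $513000
  Less exemption $62000 → base $451000
  $451000 × 12% = $54120

Mainline income levy:
  $32000 × 7% = $2240
  $188000 × 18% = $33840
  $215000 × 24% = $51600
  → $87680
  Less research credit $8000 → $79680

$79680 > $54120, so the mainline income levy governs.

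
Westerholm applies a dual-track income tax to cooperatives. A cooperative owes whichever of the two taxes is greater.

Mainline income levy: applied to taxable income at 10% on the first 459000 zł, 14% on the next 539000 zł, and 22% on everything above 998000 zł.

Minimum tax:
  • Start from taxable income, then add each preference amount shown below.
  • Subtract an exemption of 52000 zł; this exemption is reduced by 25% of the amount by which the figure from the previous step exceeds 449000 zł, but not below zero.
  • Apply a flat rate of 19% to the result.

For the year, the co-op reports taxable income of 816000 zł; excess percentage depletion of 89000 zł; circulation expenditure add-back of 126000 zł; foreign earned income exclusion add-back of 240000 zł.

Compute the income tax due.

241490 zł

Mainline income levy:
  459000 zł × 10% = 45900 zł
  357000 zł × 14% = 49980 zł
  → 95880 zł

Minimum tax:
  Adjusted income: 816000 zł + 89000 zł + 126000 zł + 240000 zł = 1271000 zł
  Exemption: 25% × (1271000 zł − 449000 zł) = 205500 zł ≥ 52000 zł, so the exemption is fully phased out
  Base: 1271000 zł − 0 zł = 1271000 zł
  1271000 zł × 19% = 241490 zł

241490 zł > 95880 zł, so the minimum tax is the binding amount.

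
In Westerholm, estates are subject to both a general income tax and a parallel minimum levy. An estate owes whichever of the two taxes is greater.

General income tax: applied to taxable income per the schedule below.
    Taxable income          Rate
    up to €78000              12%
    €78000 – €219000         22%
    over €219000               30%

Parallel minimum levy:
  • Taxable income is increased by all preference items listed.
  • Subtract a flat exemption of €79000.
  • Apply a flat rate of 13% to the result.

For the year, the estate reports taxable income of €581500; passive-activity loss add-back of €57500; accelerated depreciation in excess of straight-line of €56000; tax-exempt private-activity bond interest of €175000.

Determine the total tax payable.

€149130

General income tax:
  €78000 × 12% = €9360
  €141000 × 22% = €31020
  €362500 × 30% = €108750
  → €149130

Parallel minimum levy:
  Adjusted income: €581500 + €57500 + €56000 + €175000 = €870000
  Less exemption €79000 → base €791000
  €791000 × 13% = €102830

€149130 > €102830, so the general income tax governs.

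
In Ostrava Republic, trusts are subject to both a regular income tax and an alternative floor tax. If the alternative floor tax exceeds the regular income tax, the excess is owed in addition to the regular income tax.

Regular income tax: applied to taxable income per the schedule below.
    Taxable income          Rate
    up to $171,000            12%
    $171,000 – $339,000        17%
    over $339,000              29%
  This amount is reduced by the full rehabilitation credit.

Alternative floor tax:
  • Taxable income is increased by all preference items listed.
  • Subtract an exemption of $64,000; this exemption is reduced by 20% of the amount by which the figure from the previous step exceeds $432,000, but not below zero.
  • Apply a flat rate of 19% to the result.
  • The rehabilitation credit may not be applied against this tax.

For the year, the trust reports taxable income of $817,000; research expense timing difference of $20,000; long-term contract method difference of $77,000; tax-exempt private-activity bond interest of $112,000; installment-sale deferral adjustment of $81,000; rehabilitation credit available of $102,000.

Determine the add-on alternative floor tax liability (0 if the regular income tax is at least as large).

$124,630

Alternative floor tax:
  Adjusted income: $817,000 + $20,000 + $77,000 + $112,000 + $81,000 = $1,107,000
  Exemption: 20% × ($1,107,000 − $432,000) = $135,000 ≥ $64,000, so the exemption is fully phased out
  Base: $1,107,000 − $0 = $1,107,000
  $1,107,000 × 19% = $210,330

Regular income tax:
  $171,000 × 12% = $20,520
  $168,000 × 17% = $28,560
  $478,000 × 29% = $138,620
  → $187,700
  Less rehabilitation credit $102,000 → $85,700

Excess of alternative floor tax over regular income tax: $210,330 − $85,700 = $124,630.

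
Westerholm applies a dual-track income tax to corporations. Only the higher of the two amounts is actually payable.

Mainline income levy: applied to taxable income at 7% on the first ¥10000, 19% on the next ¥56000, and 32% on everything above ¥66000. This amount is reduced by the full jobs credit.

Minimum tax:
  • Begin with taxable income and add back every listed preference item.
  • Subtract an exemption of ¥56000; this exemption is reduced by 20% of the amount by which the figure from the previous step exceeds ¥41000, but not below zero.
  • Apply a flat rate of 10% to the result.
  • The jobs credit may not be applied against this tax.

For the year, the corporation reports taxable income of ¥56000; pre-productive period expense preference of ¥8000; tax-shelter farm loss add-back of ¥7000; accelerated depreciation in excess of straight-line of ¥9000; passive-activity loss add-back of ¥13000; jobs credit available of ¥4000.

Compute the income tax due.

Minimum tax:
  Adjusted income: ¥56000 + ¥8000 + ¥7000 + ¥9000 + ¥13000 = ¥93000
  Exemption: ¥56000 − 20% × (¥93000 − ¥41000) = ¥56000 − ¥10400 = ¥45600
  Base: ¥93000 − ¥45600 = ¥47400
  ¥47400 × 10% = ¥4740

Mainline income levy:
  ¥10000 × 7% = ¥700
  ¥46000 × 19% = ¥8740
  → ¥9440
  Less jobs credit ¥4000 → ¥5440

¥5440 > ¥4740, so the mainline income levy governs.

¥5440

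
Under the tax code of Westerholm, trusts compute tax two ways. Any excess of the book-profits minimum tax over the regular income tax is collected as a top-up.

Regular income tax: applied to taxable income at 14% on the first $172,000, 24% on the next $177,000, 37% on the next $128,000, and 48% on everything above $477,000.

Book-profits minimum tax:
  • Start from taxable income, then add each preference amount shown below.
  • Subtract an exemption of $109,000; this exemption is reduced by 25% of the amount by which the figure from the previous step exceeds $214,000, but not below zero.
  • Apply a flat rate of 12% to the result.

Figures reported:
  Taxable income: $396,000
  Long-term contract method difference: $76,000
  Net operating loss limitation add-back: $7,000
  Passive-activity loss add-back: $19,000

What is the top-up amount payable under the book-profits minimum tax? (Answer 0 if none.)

Regular income tax:
  $172,000 × 14% = $24,080
  $177,000 × 24% = $42,480
  $47,000 × 37% = $17,390
  → $83,950

Book-profits minimum tax:
  Adjusted income: $396,000 + $76,000 + $7,000 + $19,000 = $498,000
  Exemption: $109,000 − 25% × ($498,000 − $214,000) = $109,000 − $71,000 = $38,000
  Base: $498,000 − $38,000 = $460,000
  $460,000 × 12% = $55,200

$55,200 ≤ $83,950, so no add-on is due.

$0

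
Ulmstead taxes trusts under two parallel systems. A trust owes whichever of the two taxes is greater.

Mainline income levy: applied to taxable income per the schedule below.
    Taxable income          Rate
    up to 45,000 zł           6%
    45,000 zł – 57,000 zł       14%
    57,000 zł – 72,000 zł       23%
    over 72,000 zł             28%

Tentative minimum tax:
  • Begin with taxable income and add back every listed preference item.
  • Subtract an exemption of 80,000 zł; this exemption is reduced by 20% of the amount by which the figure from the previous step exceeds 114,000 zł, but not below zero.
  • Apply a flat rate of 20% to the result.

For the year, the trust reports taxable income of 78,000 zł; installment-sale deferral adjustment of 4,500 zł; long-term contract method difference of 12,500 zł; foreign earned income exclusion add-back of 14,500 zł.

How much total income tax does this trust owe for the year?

Tentative minimum tax:
  Adjusted income: 78,000 zł + 4,500 zł + 12,500 zł + 14,500 zł = 109,500 zł
  Exemption: 109,500 zł ≤ 114,000 zł, so full 80,000 zł applies
  Base: 109,500 zł − 80,000 zł = 29,500 zł
  29,500 zł × 20% = 5,900 zł

Mainline income levy:
  45,000 zł × 6% = 2,700 zł
  12,000 zł × 14% = 1,680 zł
  15,000 zł × 23% = 3,450 zł
  6,000 zł × 28% = 1,680 zł
  → 9,510 zł

9,510 zł > 5,900 zł, so the mainline income levy governs.

9,510 zł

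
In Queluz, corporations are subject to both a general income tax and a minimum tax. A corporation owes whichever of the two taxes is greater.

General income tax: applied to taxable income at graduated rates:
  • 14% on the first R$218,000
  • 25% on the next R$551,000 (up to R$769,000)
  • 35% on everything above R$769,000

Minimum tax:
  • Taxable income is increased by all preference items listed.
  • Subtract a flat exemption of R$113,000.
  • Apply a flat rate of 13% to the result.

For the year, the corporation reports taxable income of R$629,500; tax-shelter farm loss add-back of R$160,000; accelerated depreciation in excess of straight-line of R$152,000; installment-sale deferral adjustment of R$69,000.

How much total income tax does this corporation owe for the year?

General income tax:
  R$218,000 × 14% = R$30,520
  R$411,500 × 25% = R$102,875
  → R$133,395

Minimum tax:
  Adjusted income: R$629,500 + R$160,000 + R$152,000 + R$69,000 = R$1,010,500
  Less exemption R$113,000 → base R$897,500
  R$897,500 × 13% = R$116,675

R$133,395 > R$116,675, so the general income tax governs.

R$133,395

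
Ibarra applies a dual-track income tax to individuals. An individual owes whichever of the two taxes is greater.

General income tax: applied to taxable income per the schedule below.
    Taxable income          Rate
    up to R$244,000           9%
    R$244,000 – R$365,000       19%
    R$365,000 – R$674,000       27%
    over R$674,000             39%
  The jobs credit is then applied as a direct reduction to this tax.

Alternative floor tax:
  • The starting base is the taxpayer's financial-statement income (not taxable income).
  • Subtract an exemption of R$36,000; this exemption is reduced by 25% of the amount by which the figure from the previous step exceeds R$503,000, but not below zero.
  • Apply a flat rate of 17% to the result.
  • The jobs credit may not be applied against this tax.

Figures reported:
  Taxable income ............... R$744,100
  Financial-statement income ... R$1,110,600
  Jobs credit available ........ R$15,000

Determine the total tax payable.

Alternative floor tax:
  Base (financial-statement income): R$1,110,600
  Exemption: 25% × (R$1,110,600 − R$503,000) = R$151,900 ≥ R$36,000, so the exemption is fully phased out
  Base: R$1,110,600 − R$0 = R$1,110,600
  R$1,110,600 × 17% = R$188,802

General income tax:
  R$244,000 × 9% = R$21,960
  R$121,000 × 19% = R$22,990
  R$309,000 × 27% = R$83,430
  R$70,100 × 39% = R$27,339
  → R$155,719
  Less jobs credit R$15,000 → R$140,719

R$188,802 > R$140,719, so the alternative floor tax is the binding amount.

R$188,802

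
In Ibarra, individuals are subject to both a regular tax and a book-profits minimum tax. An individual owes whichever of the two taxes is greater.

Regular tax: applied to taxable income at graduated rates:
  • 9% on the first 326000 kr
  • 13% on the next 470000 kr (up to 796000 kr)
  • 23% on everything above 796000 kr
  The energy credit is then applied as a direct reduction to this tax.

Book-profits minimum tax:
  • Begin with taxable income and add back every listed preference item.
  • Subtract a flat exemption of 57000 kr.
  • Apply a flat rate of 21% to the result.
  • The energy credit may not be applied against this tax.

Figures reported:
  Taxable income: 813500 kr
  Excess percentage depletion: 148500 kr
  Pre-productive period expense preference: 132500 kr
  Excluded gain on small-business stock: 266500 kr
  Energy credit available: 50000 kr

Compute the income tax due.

273840 kr

Book-profits minimum tax:
  Adjusted income: 813500 kr + 148500 kr + 132500 kr + 266500 kr = 1361000 kr
  Less exemption 57000 kr → base 1304000 kr
  1304000 kr × 21% = 273840 kr

Regular tax:
  326000 kr × 9% = 29340 kr
  470000 kr × 13% = 61100 kr
  17500 kr × 23% = 4025 kr
  → 94465 kr
  Less energy credit 50000 kr → 44465 kr

273840 kr > 44465 kr, so the book-profits minimum tax is the binding amount.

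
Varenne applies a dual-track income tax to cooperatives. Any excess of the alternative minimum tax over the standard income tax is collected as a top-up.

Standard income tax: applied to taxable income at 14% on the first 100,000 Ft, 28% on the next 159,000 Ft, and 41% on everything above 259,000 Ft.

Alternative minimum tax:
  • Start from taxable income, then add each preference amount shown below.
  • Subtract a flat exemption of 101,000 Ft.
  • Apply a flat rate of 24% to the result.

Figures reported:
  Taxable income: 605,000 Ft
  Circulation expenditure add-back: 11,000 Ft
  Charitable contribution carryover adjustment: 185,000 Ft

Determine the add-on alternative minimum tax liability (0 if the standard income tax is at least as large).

Standard income tax:
  100,000 Ft × 14% = 14,000 Ft
  159,000 Ft × 28% = 44,520 Ft
  346,000 Ft × 41% = 141,860 Ft
  → 200,380 Ft

Alternative minimum tax:
  Adjusted income: 605,000 Ft + 11,000 Ft + 185,000 Ft = 801,000 Ft
  Less exemption 101,000 Ft → base 700,000 Ft
  700,000 Ft × 24% = 168,000 Ft

168,000 Ft ≤ 200,380 Ft, so no add-on is due.

0 Ft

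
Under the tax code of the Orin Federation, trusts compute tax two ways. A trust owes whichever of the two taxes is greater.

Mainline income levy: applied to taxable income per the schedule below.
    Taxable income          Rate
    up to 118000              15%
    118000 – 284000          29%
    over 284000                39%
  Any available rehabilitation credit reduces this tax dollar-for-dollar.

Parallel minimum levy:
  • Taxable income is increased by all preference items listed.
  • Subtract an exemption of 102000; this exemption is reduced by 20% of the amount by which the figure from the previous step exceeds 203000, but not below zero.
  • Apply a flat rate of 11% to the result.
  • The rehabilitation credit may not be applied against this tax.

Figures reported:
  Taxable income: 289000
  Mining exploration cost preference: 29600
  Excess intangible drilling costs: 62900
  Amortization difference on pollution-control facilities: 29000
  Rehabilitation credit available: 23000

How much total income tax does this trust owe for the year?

Parallel minimum levy:
  Adjusted income: 289000 + 29600 + 62900 + 29000 = 410500
  Exemption: 102000 − 20% × (410500 − 203000) = 102000 − 41500 = 60500
  Base: 410500 − 60500 = 350000
  350000 × 11% = 38500

Mainline income levy:
  118000 × 15% = 17700
  166000 × 29% = 48140
  5000 × 39% = 1950
  → 67790
  Less rehabilitation credit 23000 → 44790

44790 > 38500, so the mainline income levy governs.

44790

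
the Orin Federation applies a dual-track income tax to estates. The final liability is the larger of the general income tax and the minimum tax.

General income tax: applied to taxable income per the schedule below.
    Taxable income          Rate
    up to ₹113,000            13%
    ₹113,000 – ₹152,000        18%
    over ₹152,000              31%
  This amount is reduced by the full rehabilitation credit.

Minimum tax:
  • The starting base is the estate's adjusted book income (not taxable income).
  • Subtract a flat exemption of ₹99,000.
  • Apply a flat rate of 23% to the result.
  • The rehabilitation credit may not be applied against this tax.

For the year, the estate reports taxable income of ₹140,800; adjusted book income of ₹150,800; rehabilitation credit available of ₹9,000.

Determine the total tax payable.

General income tax:
  ₹113,000 × 13% = ₹14,690
  ₹27,800 × 18% = ₹5,004
  → ₹19,694
  Less rehabilitation credit ₹9,000 → ₹10,694

Minimum tax:
  Base (adjusted book income): ₹150,800
  Less exemption ₹99,000 → base ₹51,800
  ₹51,800 × 23% = ₹11,914

₹11,914 > ₹10,694, so the minimum tax is the binding amount.

₹11,914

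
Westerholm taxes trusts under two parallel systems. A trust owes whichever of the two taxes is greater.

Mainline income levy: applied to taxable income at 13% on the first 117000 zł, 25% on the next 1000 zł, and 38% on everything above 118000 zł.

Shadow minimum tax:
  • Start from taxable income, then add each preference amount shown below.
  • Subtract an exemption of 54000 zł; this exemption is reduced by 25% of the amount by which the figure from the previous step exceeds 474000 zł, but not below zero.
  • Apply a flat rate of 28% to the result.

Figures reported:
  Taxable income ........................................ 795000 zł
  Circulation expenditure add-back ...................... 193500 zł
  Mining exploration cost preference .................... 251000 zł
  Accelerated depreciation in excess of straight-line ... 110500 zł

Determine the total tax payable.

Shadow minimum tax:
  Adjusted income: 795000 zł + 193500 zł + 251000 zł + 110500 zł = 1350000 zł
  Exemption: 25% × (1350000 zł − 474000 zł) = 219000 zł ≥ 54000 zł, so the exemption is fully phased out
  Base: 1350000 zł − 0 zł = 1350000 zł
  1350000 zł × 28% = 378000 zł

Mainline income levy:
  117000 zł × 13% = 15210 zł
  1000 zł × 25% = 250 zł
  677000 zł × 38% = 257260 zł
  → 272720 zł

378000 zł > 272720 zł, so the shadow minimum tax is the binding amount.

378000 zł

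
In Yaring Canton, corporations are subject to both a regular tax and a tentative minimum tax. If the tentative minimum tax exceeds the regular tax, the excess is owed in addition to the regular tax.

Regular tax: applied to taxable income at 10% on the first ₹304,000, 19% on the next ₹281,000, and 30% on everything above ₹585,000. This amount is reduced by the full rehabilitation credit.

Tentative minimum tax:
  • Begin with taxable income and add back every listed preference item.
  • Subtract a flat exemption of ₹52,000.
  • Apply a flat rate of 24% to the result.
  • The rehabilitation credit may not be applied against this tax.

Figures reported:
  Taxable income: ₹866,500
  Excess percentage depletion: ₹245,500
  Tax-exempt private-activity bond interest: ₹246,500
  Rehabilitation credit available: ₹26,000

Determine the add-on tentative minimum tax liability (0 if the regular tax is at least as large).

Tentative minimum tax:
  Adjusted income: ₹866,500 + ₹245,500 + ₹246,500 = ₹1,358,500
  Less exemption ₹52,000 → base ₹1,306,500
  ₹1,306,500 × 24% = ₹313,560

Regular tax:
  ₹304,000 × 10% = ₹30,400
  ₹281,000 × 19% = ₹53,390
  ₹281,500 × 30% = ₹84,450
  → ₹168,240
  Less rehabilitation credit ₹26,000 → ₹142,240

Excess of tentative minimum tax over regular tax: ₹313,560 − ₹142,240 = ₹171,320.

₹171,320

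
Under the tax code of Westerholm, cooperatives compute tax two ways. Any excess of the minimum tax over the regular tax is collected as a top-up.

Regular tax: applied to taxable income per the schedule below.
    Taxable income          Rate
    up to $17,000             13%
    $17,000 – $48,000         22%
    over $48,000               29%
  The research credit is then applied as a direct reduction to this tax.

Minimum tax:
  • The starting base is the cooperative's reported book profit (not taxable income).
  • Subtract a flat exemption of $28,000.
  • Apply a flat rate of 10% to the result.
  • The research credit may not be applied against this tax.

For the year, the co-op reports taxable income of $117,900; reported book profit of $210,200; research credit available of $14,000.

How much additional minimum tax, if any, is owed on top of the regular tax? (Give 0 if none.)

$2,919

Regular tax:
  $17,000 × 13% = $2,210
  $31,000 × 22% = $6,820
  $69,900 × 29% = $20,271
  → $29,301
  Less research credit $14,000 → $15,301

Minimum tax:
  Base (reported book profit): $210,200
  Less exemption $28,000 → base $182,200
  $182,200 × 10% = $18,220

Excess of minimum tax over regular tax: $18,220 − $15,301 = $2,919.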